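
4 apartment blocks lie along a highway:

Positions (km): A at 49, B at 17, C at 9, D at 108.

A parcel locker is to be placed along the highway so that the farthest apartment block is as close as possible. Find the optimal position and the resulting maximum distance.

location 58.5, max distance 49.5

The 1-center on a line is the midpoint of the two extreme points: leftmost at 9, rightmost at 108.
Optimal location = (9 + 108)/2 = 58.5; maximum distance = (108 − 9)/2 = 49.5.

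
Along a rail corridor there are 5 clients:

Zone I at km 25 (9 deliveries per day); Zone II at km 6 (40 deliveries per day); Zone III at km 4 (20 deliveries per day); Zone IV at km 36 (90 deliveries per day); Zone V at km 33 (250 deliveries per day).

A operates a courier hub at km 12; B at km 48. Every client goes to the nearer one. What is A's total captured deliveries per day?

The indifferent point is the midpoint (12+48)/2 = 30; clients left of it (closer to A at 12) go to A, those right go to B.
  Zone III at 4 (w=20) → A
  Zone II at 6 (w=40) → A
  Zone I at 25 (w=9) → A
  Zone V at 33 (w=250) → B
  Zone IV at 36 (w=90) → B
A captures 69; B captures 340.

69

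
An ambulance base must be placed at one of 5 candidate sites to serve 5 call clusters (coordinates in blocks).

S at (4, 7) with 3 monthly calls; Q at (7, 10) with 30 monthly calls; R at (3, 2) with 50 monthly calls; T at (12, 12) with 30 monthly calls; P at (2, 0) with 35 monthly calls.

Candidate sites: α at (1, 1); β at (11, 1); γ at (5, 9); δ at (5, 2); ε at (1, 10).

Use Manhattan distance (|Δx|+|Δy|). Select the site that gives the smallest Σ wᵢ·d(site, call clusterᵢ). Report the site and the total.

Total weighted distance at each candidate:
  α (1, 1): total = 1357
  β (11, 1): total = 1589
  γ (5, 9): total = 1269
  δ (5, 2): total = 1103
  ε (1, 10): total = 1473
Minimum is at δ with total 1103 blocks.

δ, total 1103 blocks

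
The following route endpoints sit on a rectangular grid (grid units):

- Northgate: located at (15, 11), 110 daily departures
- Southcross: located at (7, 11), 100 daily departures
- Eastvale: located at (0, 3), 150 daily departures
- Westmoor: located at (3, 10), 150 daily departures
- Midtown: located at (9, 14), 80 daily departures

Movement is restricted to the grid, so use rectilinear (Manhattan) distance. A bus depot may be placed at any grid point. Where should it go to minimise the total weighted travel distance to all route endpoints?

Manhattan distance separates: Σwᵢ(|x−xᵢ|+|y−yᵢ|) = Σwᵢ|x−xᵢ| + Σwᵢ|y−yᵢ|, so x and y are optimised independently as 1-D weighted medians.
Total weight W = 590; half = 295.
x-coordinate, sorted with cumulative weight:
  x=0 (Eastvale, w=150) cum 150
  x=3 (Westmoor, w=150) cum 300  ← median
  x=7 (Southcross, w=100) cum 400
  x=9 (Midtown, w=80) cum 480
  x=15 (Northgate, w=110) cum 590
⇒ x* = 3
y-coordinate, sorted with cumulative weight:
  y=3 (Eastvale, w=150) cum 150
  y=10 (Westmoor, w=150) cum 300  ← median
  y=11 (Northgate, w=110) cum 410
  y=11 (Southcross, w=100) cum 510
  y=14 (Midtown, w=80) cum 590
⇒ y* = 10

(3, 10)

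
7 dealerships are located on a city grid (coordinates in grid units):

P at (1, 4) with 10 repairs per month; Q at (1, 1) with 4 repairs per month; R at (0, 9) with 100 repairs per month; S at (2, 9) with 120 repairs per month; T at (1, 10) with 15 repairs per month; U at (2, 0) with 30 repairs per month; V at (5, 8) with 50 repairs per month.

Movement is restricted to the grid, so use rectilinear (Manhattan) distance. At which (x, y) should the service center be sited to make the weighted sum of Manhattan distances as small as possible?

(2, 9)

Manhattan distance separates: Σwᵢ(|x−xᵢ|+|y−yᵢ|) = Σwᵢ|x−xᵢ| + Σwᵢ|y−yᵢ|, so x and y are optimised independently as 1-D weighted medians.
Total weight W = 329; half = 164.5.
x-coordinate, sorted with cumulative weight:
  x=0 (R, w=100) cum 100
  x=1 (P, w=10) cum 110
  x=1 (Q, w=4) cum 114
  x=1 (T, w=15) cum 129
  x=2 (S, w=120) cum 249  ← median
  x=2 (U, w=30) cum 279
  x=5 (V, w=50) cum 329
⇒ x* = 2
y-coordinate, sorted with cumulative weight:
  y=0 (U, w=30) cum 30
  y=1 (Q, w=4) cum 34
  y=4 (P, w=10) cum 44
  y=8 (V, w=50) cum 94
  y=9 (R, w=100) cum 194  ← median
  y=9 (S, w=120) cum 314
  y=10 (T, w=15) cum 329
⇒ y* = 9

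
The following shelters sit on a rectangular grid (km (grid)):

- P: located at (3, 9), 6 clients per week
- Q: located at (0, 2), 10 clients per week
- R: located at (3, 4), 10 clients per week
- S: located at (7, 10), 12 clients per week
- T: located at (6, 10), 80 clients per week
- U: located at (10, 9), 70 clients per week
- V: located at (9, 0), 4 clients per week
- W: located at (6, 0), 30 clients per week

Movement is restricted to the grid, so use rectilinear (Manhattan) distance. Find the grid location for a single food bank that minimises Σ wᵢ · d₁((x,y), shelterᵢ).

Manhattan distance separates: Σwᵢ(|x−xᵢ|+|y−yᵢ|) = Σwᵢ|x−xᵢ| + Σwᵢ|y−yᵢ|, so x and y are optimised independently as 1-D weighted medians.
Total weight W = 222; half = 111.
x-coordinate, sorted with cumulative weight:
  x=0 (Q, w=10) cum 10
  x=3 (P, w=6) cum 16
  x=3 (R, w=10) cum 26
  x=6 (T, w=80) cum 106
  x=6 (W, w=30) cum 136  ← median
  x=7 (S, w=12) cum 148
  x=9 (V, w=4) cum 152
  x=10 (U, w=70) cum 222
⇒ x* = 6
y-coordinate, sorted with cumulative weight:
  y=0 (V, w=4) cum 4
  y=0 (W, w=30) cum 34
  y=2 (Q, w=10) cum 44
  y=4 (R, w=10) cum 54
  y=9 (P, w=6) cum 60
  y=9 (U, w=70) cum 130  ← median
  y=10 (S, w=12) cum 142
  y=10 (T, w=80) cum 222
⇒ y* = 9

(6, 9)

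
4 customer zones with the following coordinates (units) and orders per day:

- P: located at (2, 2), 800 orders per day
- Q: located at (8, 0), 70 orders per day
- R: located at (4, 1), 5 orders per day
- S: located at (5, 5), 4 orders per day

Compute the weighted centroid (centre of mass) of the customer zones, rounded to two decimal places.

The minimiser of Σwᵢ‖p−pᵢ‖² is the weighted centroid p* = (Σwᵢpᵢ)/(Σwᵢ).
Σwᵢ = 879.
Σwᵢxᵢ = 800·2 + 70·8 + 5·4 + 4·5 = 2200.
Σwᵢyᵢ = 800·2 + 70·0 + 5·1 + 4·5 = 1625.
x* = 2200/879 = 2.50, y* = 1625/879 = 1.85.

(2.50, 1.85)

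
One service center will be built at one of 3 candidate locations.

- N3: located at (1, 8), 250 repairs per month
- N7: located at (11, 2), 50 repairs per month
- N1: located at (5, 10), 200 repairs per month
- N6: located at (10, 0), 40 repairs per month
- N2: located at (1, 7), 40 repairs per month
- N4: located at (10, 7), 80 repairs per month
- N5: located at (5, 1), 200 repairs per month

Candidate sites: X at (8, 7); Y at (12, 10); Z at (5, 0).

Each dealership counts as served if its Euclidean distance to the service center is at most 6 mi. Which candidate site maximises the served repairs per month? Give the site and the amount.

Coverage radius r = 6 mi; a point is covered iff (Δx)²+(Δy)² ≤ 6² = 36.
  X (8, 7): covers {N7, N1, N4} → 330
  Y (12, 10): covers {N4} → 80
  Z (5, 0): covers {N6, N5} → 240
Maximum coverage at X: 330 repairs per month.

X, covering 330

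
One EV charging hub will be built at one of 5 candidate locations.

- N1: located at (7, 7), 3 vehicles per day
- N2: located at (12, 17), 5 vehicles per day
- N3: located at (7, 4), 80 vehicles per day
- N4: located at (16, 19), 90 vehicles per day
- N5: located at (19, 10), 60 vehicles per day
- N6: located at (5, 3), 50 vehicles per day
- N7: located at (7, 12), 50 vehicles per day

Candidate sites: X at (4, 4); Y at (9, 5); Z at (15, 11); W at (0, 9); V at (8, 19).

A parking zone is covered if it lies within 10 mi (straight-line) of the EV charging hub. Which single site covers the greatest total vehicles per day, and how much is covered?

Coverage radius r = 10 mi; a point is covered iff (Δx)²+(Δy)² ≤ 10² = 100.
  X (4, 4): covers {N1, N3, N6, N7} → 183
  Y (9, 5): covers {N1, N3, N6, N7} → 183
  Z (15, 11): covers {N1, N2, N4, N5, N7} → 208
  W (0, 9): covers {N1, N3, N6, N7} → 183
  V (8, 19): covers {N2, N4, N7} → 145
Maximum coverage at Z: 208 vehicles per day.

Z, covering 208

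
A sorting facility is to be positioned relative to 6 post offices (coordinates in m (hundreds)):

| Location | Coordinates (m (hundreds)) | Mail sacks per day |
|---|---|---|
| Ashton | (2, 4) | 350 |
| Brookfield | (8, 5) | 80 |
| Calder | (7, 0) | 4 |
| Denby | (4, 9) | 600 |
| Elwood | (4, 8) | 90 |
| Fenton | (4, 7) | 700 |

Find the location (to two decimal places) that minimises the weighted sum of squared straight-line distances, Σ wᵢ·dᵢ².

(3.80, 7.03)

The minimiser of Σwᵢ‖p−pᵢ‖² is the weighted centroid p* = (Σwᵢpᵢ)/(Σwᵢ).
Σwᵢ = 1824.
Σwᵢxᵢ = 350·2 + 80·8 + 4·7 + 600·4 + 90·4 + 700·4 = 6928.
Σwᵢyᵢ = 350·4 + 80·5 + 4·0 + 600·9 + 90·8 + 700·7 = 12820.
x* = 6928/1824 = 3.80, y* = 12820/1824 = 7.03.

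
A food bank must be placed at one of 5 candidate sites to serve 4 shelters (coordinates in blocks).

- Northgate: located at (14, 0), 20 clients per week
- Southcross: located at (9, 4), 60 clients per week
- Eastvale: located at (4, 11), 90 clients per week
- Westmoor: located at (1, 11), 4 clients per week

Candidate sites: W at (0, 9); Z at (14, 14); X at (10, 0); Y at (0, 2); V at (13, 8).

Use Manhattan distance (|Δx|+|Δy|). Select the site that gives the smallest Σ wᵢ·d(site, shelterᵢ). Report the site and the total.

V, total 1800 blocks

Total weighted distance at each candidate:
  W (0, 9): total = 1852
  Z (14, 14): total = 2414
  X (10, 0): total = 1990
  Y (0, 2): total = 2190
  V (13, 8): total = 1800
Minimum is at V with total 1800 blocks.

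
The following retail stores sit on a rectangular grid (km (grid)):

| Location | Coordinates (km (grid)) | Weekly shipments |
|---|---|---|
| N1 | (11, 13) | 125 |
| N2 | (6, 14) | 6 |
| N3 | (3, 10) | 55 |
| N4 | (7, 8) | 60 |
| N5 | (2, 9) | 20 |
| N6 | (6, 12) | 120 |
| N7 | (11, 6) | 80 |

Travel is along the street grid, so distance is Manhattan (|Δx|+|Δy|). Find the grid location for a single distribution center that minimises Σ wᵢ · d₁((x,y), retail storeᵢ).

(7, 12)

Manhattan distance separates: Σwᵢ(|x−xᵢ|+|y−yᵢ|) = Σwᵢ|x−xᵢ| + Σwᵢ|y−yᵢ|, so x and y are optimised independently as 1-D weighted medians.
Total weight W = 466; half = 233.
x-coordinate, sorted with cumulative weight:
  x=2 (N5, w=20) cum 20
  x=3 (N3, w=55) cum 75
  x=6 (N2, w=6) cum 81
  x=6 (N6, w=120) cum 201
  x=7 (N4, w=60) cum 261  ← median
  x=11 (N1, w=125) cum 386
  x=11 (N7, w=80) cum 466
⇒ x* = 7
y-coordinate, sorted with cumulative weight:
  y=6 (N7, w=80) cum 80
  y=8 (N4, w=60) cum 140
  y=9 (N5, w=20) cum 160
  y=10 (N3, w=55) cum 215
  y=12 (N6, w=120) cum 335  ← median
  y=13 (N1, w=125) cum 460
  y=14 (N2, w=6) cum 466
⇒ y* = 12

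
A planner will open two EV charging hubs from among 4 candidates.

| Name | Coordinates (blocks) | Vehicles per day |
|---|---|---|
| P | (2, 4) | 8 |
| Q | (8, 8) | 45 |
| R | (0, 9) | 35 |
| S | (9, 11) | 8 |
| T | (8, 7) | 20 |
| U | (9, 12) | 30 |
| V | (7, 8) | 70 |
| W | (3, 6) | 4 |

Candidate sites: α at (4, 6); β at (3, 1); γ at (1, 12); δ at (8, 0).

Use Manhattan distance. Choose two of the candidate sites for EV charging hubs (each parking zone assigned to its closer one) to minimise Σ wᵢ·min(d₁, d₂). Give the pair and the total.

Evaluate every pair (each demand assigned to the nearer of the two):
  {α, γ}: total = 1208
  {α, β}: total = 1411
  {α, δ}: total = 1411
  {γ, δ}: total = 1686
  {β, γ}: total = 1919
  {β, δ}: total = 2053
Best pair: {α, γ} with total 1208.

{α, γ}, total 1208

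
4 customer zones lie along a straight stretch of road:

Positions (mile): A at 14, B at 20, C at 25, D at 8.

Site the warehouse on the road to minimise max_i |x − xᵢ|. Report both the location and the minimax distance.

location 16.5, max distance 8.5

The 1-center on a line is the midpoint of the two extreme points: leftmost at 8, rightmost at 25.
Optimal location = (8 + 25)/2 = 16.5; maximum distance = (25 − 8)/2 = 8.5.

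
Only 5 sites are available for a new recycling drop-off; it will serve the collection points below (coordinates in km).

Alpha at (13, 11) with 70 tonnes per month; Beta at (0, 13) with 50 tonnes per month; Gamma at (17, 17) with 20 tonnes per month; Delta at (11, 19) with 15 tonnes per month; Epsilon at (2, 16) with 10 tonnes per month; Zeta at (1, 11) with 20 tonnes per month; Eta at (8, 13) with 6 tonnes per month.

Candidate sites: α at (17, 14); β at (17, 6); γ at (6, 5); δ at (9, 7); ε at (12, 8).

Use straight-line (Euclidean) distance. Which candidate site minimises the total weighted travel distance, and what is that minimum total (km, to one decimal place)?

ε, total 1637.5 km

Total weighted distance at each candidate:
  α (17, 14): total = 1909.9
  β (17, 6): total = 2386.2
  γ (6, 5): total = 2016.7
  δ (9, 7): total = 1704.8
  ε (12, 8): total = 1637.5
Minimum is at ε with total 1637.5 km.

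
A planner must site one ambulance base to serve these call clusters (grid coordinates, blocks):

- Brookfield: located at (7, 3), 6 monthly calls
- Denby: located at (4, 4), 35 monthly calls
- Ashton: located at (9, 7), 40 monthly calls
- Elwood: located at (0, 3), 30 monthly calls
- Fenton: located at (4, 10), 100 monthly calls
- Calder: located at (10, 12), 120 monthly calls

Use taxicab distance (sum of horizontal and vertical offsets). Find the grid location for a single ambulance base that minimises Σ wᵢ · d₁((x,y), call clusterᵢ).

Manhattan distance separates: Σwᵢ(|x−xᵢ|+|y−yᵢ|) = Σwᵢ|x−xᵢ| + Σwᵢ|y−yᵢ|, so x and y are optimised independently as 1-D weighted medians.
Total weight W = 331; half = 165.5.
x-coordinate, sorted with cumulative weight:
  x=0 (Elwood, w=30) cum 30
  x=4 (Denby, w=35) cum 65
  x=4 (Fenton, w=100) cum 165
  x=7 (Brookfield, w=6) cum 171  ← median
  x=9 (Ashton, w=40) cum 211
  x=10 (Calder, w=120) cum 331
⇒ x* = 7
y-coordinate, sorted with cumulative weight:
  y=3 (Brookfield, w=6) cum 6
  y=3 (Elwood, w=30) cum 36
  y=4 (Denby, w=35) cum 71
  y=7 (Ashton, w=40) cum 111
  y=10 (Fenton, w=100) cum 211  ← median
  y=12 (Calder, w=120) cum 331
⇒ y* = 10

(7, 10)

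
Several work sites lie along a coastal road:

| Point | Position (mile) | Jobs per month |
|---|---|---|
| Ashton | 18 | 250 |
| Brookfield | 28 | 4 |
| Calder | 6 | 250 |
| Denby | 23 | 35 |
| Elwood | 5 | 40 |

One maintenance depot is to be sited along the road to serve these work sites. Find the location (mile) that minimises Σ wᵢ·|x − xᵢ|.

For a sum of weighted absolute distances on a line, the optimum is the weighted median (not the mean). Total weight W = 579; half-weight = 289.5.
Sort by position and accumulate weight:
  mile 5 (Elwood, w=40) → cum 40
  mile 6 (Calder, w=250) → cum 290  ≥ 289.5 → median here
  mile 18 (Ashton, w=250) → cum 540
  mile 23 (Denby, w=35) → cum 575
  mile 28 (Brookfield, w=4) → cum 579
Optimal location: mile 6.

x = 6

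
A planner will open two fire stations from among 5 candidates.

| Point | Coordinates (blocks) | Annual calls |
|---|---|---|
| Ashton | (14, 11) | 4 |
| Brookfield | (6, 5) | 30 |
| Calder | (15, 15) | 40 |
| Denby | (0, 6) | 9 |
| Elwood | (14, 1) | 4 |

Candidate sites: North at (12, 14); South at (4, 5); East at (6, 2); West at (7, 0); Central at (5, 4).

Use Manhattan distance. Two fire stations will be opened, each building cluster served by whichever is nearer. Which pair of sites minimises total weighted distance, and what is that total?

Evaluate every pair (each demand assigned to the nearer of the two):
  {North, South}: total = 341
  {North, Central}: total = 351
  {North, East}: total = 396
  {North, West}: total = 509
  {South, West}: total = 1041
  {South, East}: total = 1045
  {South, Central}: total = 1057
  {West, Central}: total = 1059
  {East, Central}: total = 1063
  {East, West}: total = 1160
Best pair: {North, South} with total 341.

{North, South}, total 341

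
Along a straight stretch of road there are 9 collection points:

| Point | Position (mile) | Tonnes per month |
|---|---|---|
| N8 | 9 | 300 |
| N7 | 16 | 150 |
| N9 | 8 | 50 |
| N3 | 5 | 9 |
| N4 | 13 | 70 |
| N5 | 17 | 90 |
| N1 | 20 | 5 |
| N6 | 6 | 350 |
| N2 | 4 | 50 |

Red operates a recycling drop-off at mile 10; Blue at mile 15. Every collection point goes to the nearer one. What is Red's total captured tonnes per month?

The indifferent point is the midpoint (10+15)/2 = 12.5; collection points left of it (closer to Red at 10) go to Red, those right go to Blue.
  N2 at 4 (w=50) → Red
  N3 at 5 (w=9) → Red
  N6 at 6 (w=350) → Red
  N9 at 8 (w=50) → Red
  N8 at 9 (w=300) → Red
  N4 at 13 (w=70) → Blue
  N7 at 16 (w=150) → Blue
  N5 at 17 (w=90) → Blue
  N1 at 20 (w=5) → Blue
Red captures 759; Blue captures 315.

759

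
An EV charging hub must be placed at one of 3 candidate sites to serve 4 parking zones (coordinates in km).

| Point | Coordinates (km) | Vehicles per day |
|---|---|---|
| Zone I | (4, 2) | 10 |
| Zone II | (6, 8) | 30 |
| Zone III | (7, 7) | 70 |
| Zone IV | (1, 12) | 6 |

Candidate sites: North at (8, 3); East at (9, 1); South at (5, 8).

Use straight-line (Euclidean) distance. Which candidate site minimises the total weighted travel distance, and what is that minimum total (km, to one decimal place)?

Total weighted distance at each candidate:
  North (8, 3): total = 559.8
  East (9, 1): total = 803.8
  South (5, 8): total = 281.3
Minimum is at South with total 281.3 km.

South, total 281.3 km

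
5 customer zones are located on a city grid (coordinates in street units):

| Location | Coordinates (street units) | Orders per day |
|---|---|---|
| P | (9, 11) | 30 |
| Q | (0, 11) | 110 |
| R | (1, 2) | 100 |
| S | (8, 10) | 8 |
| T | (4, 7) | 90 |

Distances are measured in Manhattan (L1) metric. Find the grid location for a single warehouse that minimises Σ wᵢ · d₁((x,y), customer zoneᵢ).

(1, 7)

Manhattan distance separates: Σwᵢ(|x−xᵢ|+|y−yᵢ|) = Σwᵢ|x−xᵢ| + Σwᵢ|y−yᵢ|, so x and y are optimised independently as 1-D weighted medians.
Total weight W = 338; half = 169.
x-coordinate, sorted with cumulative weight:
  x=0 (Q, w=110) cum 110
  x=1 (R, w=100) cum 210  ← median
  x=4 (T, w=90) cum 300
  x=8 (S, w=8) cum 308
  x=9 (P, w=30) cum 338
⇒ x* = 1
y-coordinate, sorted with cumulative weight:
  y=2 (R, w=100) cum 100
  y=7 (T, w=90) cum 190  ← median
  y=10 (S, w=8) cum 198
  y=11 (P, w=30) cum 228
  y=11 (Q, w=110) cum 338
⇒ y* = 7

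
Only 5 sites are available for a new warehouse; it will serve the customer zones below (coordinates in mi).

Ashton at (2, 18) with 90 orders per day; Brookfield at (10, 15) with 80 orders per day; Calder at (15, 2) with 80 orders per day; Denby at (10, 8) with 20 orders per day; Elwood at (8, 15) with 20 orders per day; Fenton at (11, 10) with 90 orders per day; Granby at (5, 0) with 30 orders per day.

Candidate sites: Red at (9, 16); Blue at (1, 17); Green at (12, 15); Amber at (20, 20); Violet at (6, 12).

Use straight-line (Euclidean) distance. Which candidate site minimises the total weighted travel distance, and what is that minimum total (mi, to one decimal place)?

Total weighted distance at each candidate:
  Red (9, 16): total = 3240.4
  Blue (1, 17): total = 4529.0
  Green (12, 15): total = 3348.1
  Amber (20, 20): total = 6552.2
  Violet (6, 12): total = 3156.4
Minimum is at Violet with total 3156.4 mi.

Violet, total 3156.4 mi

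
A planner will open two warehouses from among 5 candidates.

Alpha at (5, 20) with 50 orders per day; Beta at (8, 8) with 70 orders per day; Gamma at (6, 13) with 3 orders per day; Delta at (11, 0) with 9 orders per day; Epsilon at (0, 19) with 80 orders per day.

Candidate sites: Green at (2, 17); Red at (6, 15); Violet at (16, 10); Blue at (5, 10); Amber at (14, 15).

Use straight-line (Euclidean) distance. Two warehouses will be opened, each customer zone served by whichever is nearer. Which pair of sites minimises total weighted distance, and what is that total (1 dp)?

Evaluate every pair (each demand assigned to the nearer of the two):
  {Green, Blue}: total = 805.2
  {Green, Red}: total = 1096.3
  {Green, Violet}: total = 1133.2
  {Red, Blue}: total = 1195.2
  {Green, Amber}: total = 1238.4
  {Red, Violet}: total = 1448.1
  {Red, Amber}: total = 1485.1
  {Violet, Blue}: total = 1686.1
  {Blue, Amber}: total = 1690.5
  {Violet, Amber}: total = 2382.2
Best pair: {Green, Blue} with total 805.2.

{Green, Blue}, total 805.2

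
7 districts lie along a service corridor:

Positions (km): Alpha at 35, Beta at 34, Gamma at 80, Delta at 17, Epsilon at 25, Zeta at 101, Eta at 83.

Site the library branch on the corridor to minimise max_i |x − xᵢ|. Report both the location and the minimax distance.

location 59, max distance 42

The 1-center on a line is the midpoint of the two extreme points: leftmost at 17, rightmost at 101.
Optimal location = (17 + 101)/2 = 59; maximum distance = (101 − 17)/2 = 42.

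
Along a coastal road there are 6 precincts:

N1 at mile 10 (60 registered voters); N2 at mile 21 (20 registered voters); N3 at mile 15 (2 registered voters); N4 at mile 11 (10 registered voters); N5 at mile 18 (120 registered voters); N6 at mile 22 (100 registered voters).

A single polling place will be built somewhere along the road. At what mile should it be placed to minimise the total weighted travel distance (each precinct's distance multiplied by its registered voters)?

x = 18

For a sum of weighted absolute distances on a line, the optimum is the weighted median (not the mean). Total weight W = 312; half-weight = 156.
Sort by position and accumulate weight:
  mile 10 (N1, w=60) → cum 60
  mile 11 (N4, w=10) → cum 70
  mile 15 (N3, w=2) → cum 72
  mile 18 (N5, w=120) → cum 192  ≥ 156 → median here
  mile 21 (N2, w=20) → cum 212
  mile 22 (N6, w=100) → cum 312
Optimal location: mile 18.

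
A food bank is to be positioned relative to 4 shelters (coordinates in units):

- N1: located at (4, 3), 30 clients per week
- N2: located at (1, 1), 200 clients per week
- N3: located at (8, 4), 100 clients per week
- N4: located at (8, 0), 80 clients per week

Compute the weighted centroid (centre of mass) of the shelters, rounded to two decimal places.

The minimiser of Σwᵢ‖p−pᵢ‖² is the weighted centroid p* = (Σwᵢpᵢ)/(Σwᵢ).
Σwᵢ = 410.
Σwᵢxᵢ = 30·4 + 200·1 + 100·8 + 80·8 = 1760.
Σwᵢyᵢ = 30·3 + 200·1 + 100·4 + 80·0 = 690.
x* = 1760/410 = 4.29, y* = 690/410 = 1.68.

(4.29, 1.68)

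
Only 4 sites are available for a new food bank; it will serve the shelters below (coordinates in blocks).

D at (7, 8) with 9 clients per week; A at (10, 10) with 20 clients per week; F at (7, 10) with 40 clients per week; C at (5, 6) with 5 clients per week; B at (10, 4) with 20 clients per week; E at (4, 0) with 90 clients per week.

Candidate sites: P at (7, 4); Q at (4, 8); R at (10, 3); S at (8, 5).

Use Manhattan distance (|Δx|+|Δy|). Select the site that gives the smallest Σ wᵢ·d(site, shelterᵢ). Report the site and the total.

P, total 1166 blocks

Total weighted distance at each candidate:
  P (7, 4): total = 1166
  Q (4, 8): total = 1322
  R (10, 3): total = 1482
  S (8, 5): total = 1306
Minimum is at P with total 1166 blocks.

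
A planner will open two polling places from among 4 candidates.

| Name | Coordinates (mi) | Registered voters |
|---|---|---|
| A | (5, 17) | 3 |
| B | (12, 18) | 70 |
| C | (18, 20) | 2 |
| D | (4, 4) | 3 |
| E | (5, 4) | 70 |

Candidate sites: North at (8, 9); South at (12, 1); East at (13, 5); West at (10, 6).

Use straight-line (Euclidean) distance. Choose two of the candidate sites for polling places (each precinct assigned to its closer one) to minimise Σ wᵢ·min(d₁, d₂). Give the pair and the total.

{North, West}, total 1140.7

Evaluate every pair (each demand assigned to the nearer of the two):
  {North, West}: total = 1140.7
  {North, South}: total = 1172.2
  {North, East}: total = 1172.2
  {East, West}: total = 1315.4
  {South, West}: total = 1316.0
  {South, East}: total = 1546.3
Best pair: {North, West} with total 1140.7.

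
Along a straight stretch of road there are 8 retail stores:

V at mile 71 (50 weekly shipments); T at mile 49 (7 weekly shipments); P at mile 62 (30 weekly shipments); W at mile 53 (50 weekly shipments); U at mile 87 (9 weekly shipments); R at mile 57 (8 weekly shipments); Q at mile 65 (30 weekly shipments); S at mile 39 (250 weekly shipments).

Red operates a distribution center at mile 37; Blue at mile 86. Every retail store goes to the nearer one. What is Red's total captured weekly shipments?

The indifferent point is the midpoint (37+86)/2 = 61.5; retail stores left of it (closer to Red at 37) go to Red, those right go to Blue.
  S at 39 (w=250) → Red
  T at 49 (w=7) → Red
  W at 53 (w=50) → Red
  R at 57 (w=8) → Red
  P at 62 (w=30) → Blue
  Q at 65 (w=30) → Blue
  V at 71 (w=50) → Blue
  U at 87 (w=9) → Blue
Red captures 315; Blue captures 119.

315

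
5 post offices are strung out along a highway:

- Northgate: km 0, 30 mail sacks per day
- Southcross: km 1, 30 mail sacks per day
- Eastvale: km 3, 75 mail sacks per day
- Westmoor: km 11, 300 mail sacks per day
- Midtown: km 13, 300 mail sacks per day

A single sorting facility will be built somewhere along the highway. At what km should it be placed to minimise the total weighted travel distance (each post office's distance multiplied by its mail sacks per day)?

x = 11

For a sum of weighted absolute distances on a line, the optimum is the weighted median (not the mean). Total weight W = 735; half-weight = 367.5.
Sort by position and accumulate weight:
  km 0 (Northgate, w=30) → cum 30
  km 1 (Southcross, w=30) → cum 60
  km 3 (Eastvale, w=75) → cum 135
  km 11 (Westmoor, w=300) → cum 435  ≥ 367.5 → median here
  km 13 (Midtown, w=300) → cum 735
Optimal location: km 11.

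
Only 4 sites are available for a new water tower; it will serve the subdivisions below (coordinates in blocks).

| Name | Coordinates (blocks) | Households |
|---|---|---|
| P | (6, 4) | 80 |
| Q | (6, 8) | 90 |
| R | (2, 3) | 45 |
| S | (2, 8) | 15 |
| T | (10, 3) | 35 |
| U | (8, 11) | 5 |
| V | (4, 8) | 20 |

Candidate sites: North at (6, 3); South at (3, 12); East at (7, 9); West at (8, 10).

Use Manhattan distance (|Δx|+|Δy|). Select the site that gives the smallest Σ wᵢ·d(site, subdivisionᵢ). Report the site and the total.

North, total 1175 blocks

Total weighted distance at each candidate:
  North (6, 3): total = 1175
  South (3, 12): total = 2725
  East (7, 9): total = 1655
  West (8, 10): total = 2145
Minimum is at North with total 1175 blocks.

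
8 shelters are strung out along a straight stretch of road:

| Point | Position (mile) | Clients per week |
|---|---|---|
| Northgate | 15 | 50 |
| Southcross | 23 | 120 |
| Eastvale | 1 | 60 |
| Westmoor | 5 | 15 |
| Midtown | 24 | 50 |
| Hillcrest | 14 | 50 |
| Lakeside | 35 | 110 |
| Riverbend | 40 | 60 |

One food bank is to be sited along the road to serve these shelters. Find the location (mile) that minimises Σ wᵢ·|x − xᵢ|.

For a sum of weighted absolute distances on a line, the optimum is the weighted median (not the mean). Total weight W = 515; half-weight = 257.5.
Sort by position and accumulate weight:
  mile 1 (Eastvale, w=60) → cum 60
  mile 5 (Westmoor, w=15) → cum 75
  mile 14 (Hillcrest, w=50) → cum 125
  mile 15 (Northgate, w=50) → cum 175
  mile 23 (Southcross, w=120) → cum 295  ≥ 257.5 → median here
  mile 24 (Midtown, w=50) → cum 345
  mile 35 (Lakeside, w=110) → cum 455
  mile 40 (Riverbend, w=60) → cum 515
Optimal location: mile 23.

x = 23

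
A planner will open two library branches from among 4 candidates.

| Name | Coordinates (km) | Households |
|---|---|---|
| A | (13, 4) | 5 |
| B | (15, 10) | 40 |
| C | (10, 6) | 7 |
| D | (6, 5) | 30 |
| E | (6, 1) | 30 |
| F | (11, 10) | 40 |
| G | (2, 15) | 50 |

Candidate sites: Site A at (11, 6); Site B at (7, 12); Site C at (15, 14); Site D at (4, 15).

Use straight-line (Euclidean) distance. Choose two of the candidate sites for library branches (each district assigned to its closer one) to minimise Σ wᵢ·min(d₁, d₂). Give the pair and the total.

Evaluate every pair (each demand assigned to the nearer of the two):
  {Site A, Site D}: total = 872.5
  {Site A, Site B}: total = 1064.1
  {Site B, Site D}: total = 1249.2
  {Site B, Site C}: total = 1270.9
  {Site C, Site D}: total = 1333.5
  {Site A, Site C}: total = 1342.6
Best pair: {Site A, Site D} with total 872.5.

{Site A, Site D}, total 872.5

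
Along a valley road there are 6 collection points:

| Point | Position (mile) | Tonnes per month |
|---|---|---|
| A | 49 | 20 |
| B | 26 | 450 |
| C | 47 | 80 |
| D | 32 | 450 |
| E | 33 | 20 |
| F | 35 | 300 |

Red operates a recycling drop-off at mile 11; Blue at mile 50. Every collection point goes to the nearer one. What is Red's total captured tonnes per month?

450

The indifferent point is the midpoint (11+50)/2 = 30.5; collection points left of it (closer to Red at 11) go to Red, those right go to Blue.
  B at 26 (w=450) → Red
  D at 32 (w=450) → Blue
  E at 33 (w=20) → Blue
  F at 35 (w=300) → Blue
  C at 47 (w=80) → Blue
  A at 49 (w=20) → Blue
Red captures 450; Blue captures 870.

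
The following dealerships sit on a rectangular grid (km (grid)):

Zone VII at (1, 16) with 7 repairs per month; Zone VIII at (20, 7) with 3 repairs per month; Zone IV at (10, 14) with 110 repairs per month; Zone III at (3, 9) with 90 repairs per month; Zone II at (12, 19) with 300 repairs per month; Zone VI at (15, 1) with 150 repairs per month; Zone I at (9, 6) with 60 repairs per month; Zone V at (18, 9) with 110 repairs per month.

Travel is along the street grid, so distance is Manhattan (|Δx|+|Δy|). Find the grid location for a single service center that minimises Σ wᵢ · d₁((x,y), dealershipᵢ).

(12, 14)

Manhattan distance separates: Σwᵢ(|x−xᵢ|+|y−yᵢ|) = Σwᵢ|x−xᵢ| + Σwᵢ|y−yᵢ|, so x and y are optimised independently as 1-D weighted medians.
Total weight W = 830; half = 415.
x-coordinate, sorted with cumulative weight:
  x=1 (Zone VII, w=7) cum 7
  x=3 (Zone III, w=90) cum 97
  x=9 (Zone I, w=60) cum 157
  x=10 (Zone IV, w=110) cum 267
  x=12 (Zone II, w=300) cum 567  ← median
  x=15 (Zone VI, w=150) cum 717
  x=18 (Zone V, w=110) cum 827
  x=20 (Zone VIII, w=3) cum 830
⇒ x* = 12
y-coordinate, sorted with cumulative weight:
  y=1 (Zone VI, w=150) cum 150
  y=6 (Zone I, w=60) cum 210
  y=7 (Zone VIII, w=3) cum 213
  y=9 (Zone III, w=90) cum 303
  y=9 (Zone V, w=110) cum 413
  y=14 (Zone IV, w=110) cum 523  ← median
  y=16 (Zone VII, w=7) cum 530
  y=19 (Zone II, w=300) cum 830
⇒ y* = 14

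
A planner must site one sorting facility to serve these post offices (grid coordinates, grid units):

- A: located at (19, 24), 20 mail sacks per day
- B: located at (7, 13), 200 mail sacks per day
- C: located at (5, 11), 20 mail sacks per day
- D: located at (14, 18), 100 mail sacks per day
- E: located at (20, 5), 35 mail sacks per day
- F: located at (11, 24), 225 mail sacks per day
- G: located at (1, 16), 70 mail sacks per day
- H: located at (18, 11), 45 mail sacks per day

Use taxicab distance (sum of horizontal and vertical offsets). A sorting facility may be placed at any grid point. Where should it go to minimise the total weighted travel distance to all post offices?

Manhattan distance separates: Σwᵢ(|x−xᵢ|+|y−yᵢ|) = Σwᵢ|x−xᵢ| + Σwᵢ|y−yᵢ|, so x and y are optimised independently as 1-D weighted medians.
Total weight W = 715; half = 357.5.
x-coordinate, sorted with cumulative weight:
  x=1 (G, w=70) cum 70
  x=5 (C, w=20) cum 90
  x=7 (B, w=200) cum 290
  x=11 (F, w=225) cum 515  ← median
  x=14 (D, w=100) cum 615
  x=18 (H, w=45) cum 660
  x=19 (A, w=20) cum 680
  x=20 (E, w=35) cum 715
⇒ x* = 11
y-coordinate, sorted with cumulative weight:
  y=5 (E, w=35) cum 35
  y=11 (C, w=20) cum 55
  y=11 (H, w=45) cum 100
  y=13 (B, w=200) cum 300
  y=16 (G, w=70) cum 370  ← median
  y=18 (D, w=100) cum 470
  y=24 (A, w=20) cum 490
  y=24 (F, w=225) cum 715
⇒ y* = 16

(11, 16)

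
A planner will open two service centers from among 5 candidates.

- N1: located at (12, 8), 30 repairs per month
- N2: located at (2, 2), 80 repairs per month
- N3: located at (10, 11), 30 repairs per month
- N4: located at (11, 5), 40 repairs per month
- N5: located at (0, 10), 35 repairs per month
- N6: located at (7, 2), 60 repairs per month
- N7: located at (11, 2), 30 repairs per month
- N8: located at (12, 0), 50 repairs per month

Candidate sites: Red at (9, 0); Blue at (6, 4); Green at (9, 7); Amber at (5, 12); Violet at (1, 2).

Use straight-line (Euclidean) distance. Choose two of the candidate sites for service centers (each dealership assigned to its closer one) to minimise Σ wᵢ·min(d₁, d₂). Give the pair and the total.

{Green, Violet}, total 1559.3

Evaluate every pair (each demand assigned to the nearer of the two):
  {Green, Violet}: total = 1559.3
  {Red, Violet}: total = 1569.8
  {Blue, Green}: total = 1642.7
  {Red, Green}: total = 1650.7
  {Blue, Violet}: total = 1680.6
  {Red, Blue}: total = 1685.9
  {Blue, Amber}: total = 1775.8
  {Red, Amber}: total = 1785.7
  {Green, Amber}: total = 2073.8
  {Amber, Violet}: total = 2251.1
Best pair: {Green, Violet} with total 1559.3.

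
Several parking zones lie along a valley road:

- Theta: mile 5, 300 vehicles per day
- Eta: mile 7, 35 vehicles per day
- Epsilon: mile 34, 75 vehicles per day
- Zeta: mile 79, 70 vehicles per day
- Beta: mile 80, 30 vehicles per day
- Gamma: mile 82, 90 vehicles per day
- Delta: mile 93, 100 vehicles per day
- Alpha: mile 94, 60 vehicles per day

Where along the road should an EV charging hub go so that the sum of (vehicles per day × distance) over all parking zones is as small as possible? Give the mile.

For a sum of weighted absolute distances on a line, the optimum is the weighted median (not the mean). Total weight W = 760; half-weight = 380.
Sort by position and accumulate weight:
  mile 5 (Theta, w=300) → cum 300
  mile 7 (Eta, w=35) → cum 335
  mile 34 (Epsilon, w=75) → cum 410  ≥ 380 → median here
  mile 79 (Zeta, w=70) → cum 480
  mile 80 (Beta, w=30) → cum 510
  mile 82 (Gamma, w=90) → cum 600
  mile 93 (Delta, w=100) → cum 700
  mile 94 (Alpha, w=60) → cum 760
Optimal location: mile 34.

x = 34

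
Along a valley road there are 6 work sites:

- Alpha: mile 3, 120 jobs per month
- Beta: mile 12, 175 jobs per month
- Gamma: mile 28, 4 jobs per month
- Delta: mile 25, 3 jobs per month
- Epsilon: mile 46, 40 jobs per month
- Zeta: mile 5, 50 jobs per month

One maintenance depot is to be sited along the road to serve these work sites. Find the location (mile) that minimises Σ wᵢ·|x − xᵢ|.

For a sum of weighted absolute distances on a line, the optimum is the weighted median (not the mean). Total weight W = 392; half-weight = 196.
Sort by position and accumulate weight:
  mile 3 (Alpha, w=120) → cum 120
  mile 5 (Zeta, w=50) → cum 170
  mile 12 (Beta, w=175) → cum 345  ≥ 196 → median here
  mile 25 (Delta, w=3) → cum 348
  mile 28 (Gamma, w=4) → cum 352
  mile 46 (Epsilon, w=40) → cum 392
Optimal location: mile 12.

x = 12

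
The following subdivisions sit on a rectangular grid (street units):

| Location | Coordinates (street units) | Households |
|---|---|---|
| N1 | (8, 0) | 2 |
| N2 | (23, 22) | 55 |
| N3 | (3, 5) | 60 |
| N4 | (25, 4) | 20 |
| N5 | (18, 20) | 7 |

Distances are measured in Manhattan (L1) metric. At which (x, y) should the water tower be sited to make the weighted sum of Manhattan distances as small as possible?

Manhattan distance separates: Σwᵢ(|x−xᵢ|+|y−yᵢ|) = Σwᵢ|x−xᵢ| + Σwᵢ|y−yᵢ|, so x and y are optimised independently as 1-D weighted medians.
Total weight W = 144; half = 72.
x-coordinate, sorted with cumulative weight:
  x=3 (N3, w=60) cum 60
  x=8 (N1, w=2) cum 62
  x=18 (N5, w=7) cum 69
  x=23 (N2, w=55) cum 124  ← median
  x=25 (N4, w=20) cum 144
⇒ x* = 23
y-coordinate, sorted with cumulative weight:
  y=0 (N1, w=2) cum 2
  y=4 (N4, w=20) cum 22
  y=5 (N3, w=60) cum 82  ← median
  y=20 (N5, w=7) cum 89
  y=22 (N2, w=55) cum 144
⇒ y* = 5

(23, 5)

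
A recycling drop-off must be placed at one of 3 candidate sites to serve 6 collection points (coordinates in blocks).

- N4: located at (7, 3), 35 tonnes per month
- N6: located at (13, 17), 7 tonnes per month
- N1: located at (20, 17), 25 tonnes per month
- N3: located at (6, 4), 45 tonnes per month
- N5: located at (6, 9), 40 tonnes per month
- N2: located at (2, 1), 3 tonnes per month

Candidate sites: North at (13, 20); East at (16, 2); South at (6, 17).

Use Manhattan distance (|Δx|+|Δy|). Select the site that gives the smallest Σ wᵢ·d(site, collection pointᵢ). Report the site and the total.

Total weighted distance at each candidate:
  North (13, 20): total = 2921
  East (16, 2): total = 2216
  South (6, 17): total = 1889
Minimum is at South with total 1889 blocks.

South, total 1889 blocks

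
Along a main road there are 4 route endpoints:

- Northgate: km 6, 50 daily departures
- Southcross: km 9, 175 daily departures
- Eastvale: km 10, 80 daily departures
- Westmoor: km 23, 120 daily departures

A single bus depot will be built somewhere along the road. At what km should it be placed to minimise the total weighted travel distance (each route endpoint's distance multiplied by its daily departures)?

x = 9

For a sum of weighted absolute distances on a line, the optimum is the weighted median (not the mean). Total weight W = 425; half-weight = 212.5.
Sort by position and accumulate weight:
  km 6 (Northgate, w=50) → cum 50
  km 9 (Southcross, w=175) → cum 225  ≥ 212.5 → median here
  km 10 (Eastvale, w=80) → cum 305
  km 23 (Westmoor, w=120) → cum 425
Optimal location: km 9.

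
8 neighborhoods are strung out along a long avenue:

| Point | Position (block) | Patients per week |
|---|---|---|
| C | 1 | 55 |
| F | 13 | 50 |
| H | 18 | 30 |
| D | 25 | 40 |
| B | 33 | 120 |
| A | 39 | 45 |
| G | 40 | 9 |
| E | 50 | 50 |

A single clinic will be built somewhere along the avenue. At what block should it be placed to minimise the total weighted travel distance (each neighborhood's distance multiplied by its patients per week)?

For a sum of weighted absolute distances on a line, the optimum is the weighted median (not the mean). Total weight W = 399; half-weight = 199.5.
Sort by position and accumulate weight:
  block 1 (C, w=55) → cum 55
  block 13 (F, w=50) → cum 105
  block 18 (H, w=30) → cum 135
  block 25 (D, w=40) → cum 175
  block 33 (B, w=120) → cum 295  ≥ 199.5 → median here
  block 39 (A, w=45) → cum 340
  block 40 (G, w=9) → cum 349
  block 50 (E, w=50) → cum 399
Optimal location: block 33.

x = 33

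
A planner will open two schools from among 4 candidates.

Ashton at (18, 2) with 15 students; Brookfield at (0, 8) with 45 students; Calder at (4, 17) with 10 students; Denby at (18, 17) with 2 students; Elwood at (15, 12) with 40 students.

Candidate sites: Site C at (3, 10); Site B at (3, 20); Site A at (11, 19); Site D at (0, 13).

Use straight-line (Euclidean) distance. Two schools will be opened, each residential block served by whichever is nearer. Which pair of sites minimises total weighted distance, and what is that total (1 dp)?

Evaluate every pair (each demand assigned to the nearer of the two):
  {Site C, Site A}: total = 825.0
  {Site A, Site D}: total = 894.4
  {Site C, Site B}: total = 966.1
  {Site C, Site D}: total = 993.5
  {Site B, Site D}: total = 1180.5
  {Site B, Site A}: total = 1201.1
Best pair: {Site C, Site A} with total 825.0.

{Site C, Site A}, total 825.0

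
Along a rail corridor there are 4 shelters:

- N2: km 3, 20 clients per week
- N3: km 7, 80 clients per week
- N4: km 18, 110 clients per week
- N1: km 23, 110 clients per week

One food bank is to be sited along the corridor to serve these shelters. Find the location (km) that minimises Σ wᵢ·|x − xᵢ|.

x = 18

For a sum of weighted absolute distances on a line, the optimum is the weighted median (not the mean). Total weight W = 320; half-weight = 160.
Sort by position and accumulate weight:
  km 3 (N2, w=20) → cum 20
  km 7 (N3, w=80) → cum 100
  km 18 (N4, w=110) → cum 210  ≥ 160 → median here
  km 23 (N1, w=110) → cum 320
Optimal location: km 18.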